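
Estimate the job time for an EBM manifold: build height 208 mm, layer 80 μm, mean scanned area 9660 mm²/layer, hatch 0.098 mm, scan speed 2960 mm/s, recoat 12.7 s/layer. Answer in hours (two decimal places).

Layer count = ceil(208 / 0.08) = 2600.
Hatch length per layer = 9660 / 0.098, so 98571.4 mm.
Scan time per layer = 98571.4 / 2960, so 33.3011 s.
Per-layer time: 33.3011 + 12.7 → 46.0011 s.
Total: 2600 × 46.0011 s = 119602.86 s → 33.22 hours.

33.22 hours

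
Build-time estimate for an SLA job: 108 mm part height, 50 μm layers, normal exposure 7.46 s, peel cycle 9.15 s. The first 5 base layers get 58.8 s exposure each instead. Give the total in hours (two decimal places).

Layer count = ceil(108 / 0.05) = 2160.
Burn-in layers = 5 × (58.8 + 9.15) = 339.75 s.
Remaining layers: 2155 × (7.46 + 9.15) → 35794.55 s.
Total = 339.75 + 35794.55 = 36134.3 s = 10.04 hours.

10.04 hours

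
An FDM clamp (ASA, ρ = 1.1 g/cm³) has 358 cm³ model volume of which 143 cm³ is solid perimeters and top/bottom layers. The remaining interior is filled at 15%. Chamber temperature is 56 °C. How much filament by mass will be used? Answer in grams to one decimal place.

Interior volume: 358 − 143 → 215 cm³.
Infill volume = 0.15 × 215 = 32.25 cm³.
Total extruded: 143 + 32.25 → 175.25 cm³.
Mass = 175.25 × 1.1 = 192.775 g.

192.8 g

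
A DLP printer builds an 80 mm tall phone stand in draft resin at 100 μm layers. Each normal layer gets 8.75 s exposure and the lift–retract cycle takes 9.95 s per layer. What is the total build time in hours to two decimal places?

Layers = ⌈80/0.1⌉ = 800.
Cycle time = 8.75 + 9.95, so 18.7 s.
Build time: 800 × 18.7 s = 14960 s, i.e. 4.16 hours.

4.16 hours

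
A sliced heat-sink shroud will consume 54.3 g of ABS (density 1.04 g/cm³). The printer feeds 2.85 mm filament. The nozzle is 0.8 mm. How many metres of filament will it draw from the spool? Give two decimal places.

8.18 m

Volume = 54.3 g / 1.04 g·cm⁻³ = 52.2115 cm³ = 52211.5 mm³.
Filament cross-section = π × (2.85/2)² = 6.3794 mm².
Length = 52211.5 / 6.3794 = 8184.39 mm = 8.18 m.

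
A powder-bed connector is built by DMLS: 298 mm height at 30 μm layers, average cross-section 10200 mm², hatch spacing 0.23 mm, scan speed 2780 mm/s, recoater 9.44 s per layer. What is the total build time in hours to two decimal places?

Layer count = ceil(298 / 0.03) = 9934.
Hatch length per layer = 10200 / 0.23, so 44347.8 mm.
Scan time per layer = 44347.8 / 2780, so 15.9524 s.
Layer cycle = 15.9524 + 9.44, so 25.3924 s.
9934 layers × 25.3924 s/layer = 252248.1016 s, i.e. 70.07 hours.

70.07 hours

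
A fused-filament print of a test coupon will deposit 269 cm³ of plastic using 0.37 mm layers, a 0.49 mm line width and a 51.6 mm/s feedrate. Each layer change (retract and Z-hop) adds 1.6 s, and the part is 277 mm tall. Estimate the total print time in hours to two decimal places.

8.32 hours

Line area = 0.37 × 0.49 = 0.1813 mm².
Path length: 269000 mm³ / 0.1813 mm² → 1483728.6 mm.
Extrusion time = 1483728.6 / 51.6, so 28754.4 s.
Layer count = ceil(277 / 0.37) = 749.
Layer-change overhead = 749 × 1.6 = 1198.4 s.
Altogether 28754.4 + 1198.4 = 29952.8 s, i.e. 8.32 hours.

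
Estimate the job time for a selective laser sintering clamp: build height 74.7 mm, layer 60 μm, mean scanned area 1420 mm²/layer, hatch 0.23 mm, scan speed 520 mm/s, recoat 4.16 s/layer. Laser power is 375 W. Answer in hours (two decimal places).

5.54 hours

Layer count = ceil(74.7 / 0.06) = 1245.
Per-layer scan distance = 1420 / 0.23, so 6173.9 mm.
Scan time per layer = 6173.9 / 520, so 11.8729 s.
Per-layer time = 11.8729 + 4.16 = 16.0329 s.
1245 layers × 16.0329 s/layer = 19960.9605 s, i.e. 5.54 hours.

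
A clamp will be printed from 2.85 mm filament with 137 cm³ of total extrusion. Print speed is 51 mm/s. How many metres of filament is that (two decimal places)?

21.48 m

Filament cross-section = π × (2.85/2)² = 6.3794 mm².
L = 137000 mm³ / 6.3794 mm² = 21475.37 mm, i.e. 21.48 m.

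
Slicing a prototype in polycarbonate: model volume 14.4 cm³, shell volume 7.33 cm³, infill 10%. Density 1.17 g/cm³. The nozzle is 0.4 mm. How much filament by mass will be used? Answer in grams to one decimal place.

9.4 g

Volume inside the shell: 14.4 − 7.33 → 7.07 cm³.
Deposited infill = 0.10 × 7.07, so 0.707 cm³.
Deposited volume: 7.33 + 0.707 → 8.037 cm³.
Mass: 8.037 × 1.17 → 9.40329 g.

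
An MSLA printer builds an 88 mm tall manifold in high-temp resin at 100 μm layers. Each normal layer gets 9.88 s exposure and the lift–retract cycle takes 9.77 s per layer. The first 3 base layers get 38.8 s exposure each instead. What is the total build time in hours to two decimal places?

Number of layers: 88 / 0.1 → 880 (rounded up).
Bottom layers = 3 × (38.8 + 9.77), so 145.71 s.
Regular layers = 877 × (9.88 + 9.77) = 17233.05 s.
Sum: 145.71 + 17233.05 = 17378.76 s → 4.83 hours.

4.83 hours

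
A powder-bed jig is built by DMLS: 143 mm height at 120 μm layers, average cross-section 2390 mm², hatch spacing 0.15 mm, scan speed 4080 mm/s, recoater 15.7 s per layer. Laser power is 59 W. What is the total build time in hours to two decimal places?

6.49 hours

Layers = ⌈143/0.12⌉ = 1192.
Hatch length per layer = 2390 / 0.15, so 15933.3 mm.
Per-layer scan time: 15933.3 / 4080 → 3.9052 s.
Per-layer time = 3.9052 + 15.7, so 19.6052 s.
Build time = 1192 × 19.6052 = 23369.3984 s = 6.49 hours.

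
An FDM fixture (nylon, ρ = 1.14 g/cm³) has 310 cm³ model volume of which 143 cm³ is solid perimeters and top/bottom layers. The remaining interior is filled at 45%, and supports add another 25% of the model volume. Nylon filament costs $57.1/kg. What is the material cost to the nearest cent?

$19.25

Infill region = 310 − 143, so 167 cm³.
Infill deposited = 0.45 × 167, so 75.15 cm³.
Support: 0.25 × 310 → 77.5 cm³.
Total printed volume = 143 + 75.15 + 77.5 = 295.65 cm³.
Mass = 295.65 × 1.14 = 337.041 g.
At $57.1/kg: 337.041/1000 × 57.1 = $19.25.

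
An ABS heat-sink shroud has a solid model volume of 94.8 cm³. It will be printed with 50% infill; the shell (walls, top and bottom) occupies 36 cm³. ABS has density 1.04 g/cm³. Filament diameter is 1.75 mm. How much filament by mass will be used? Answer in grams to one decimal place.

Infill region = 94.8 − 36 = 58.8 cm³.
Deposited infill: 0.50 × 58.8 → 29.4 cm³.
Deposited volume = 36 + 29.4 = 65.4 cm³.
Mass = 65.4 × 1.04 = 68.016 g.

68.0 g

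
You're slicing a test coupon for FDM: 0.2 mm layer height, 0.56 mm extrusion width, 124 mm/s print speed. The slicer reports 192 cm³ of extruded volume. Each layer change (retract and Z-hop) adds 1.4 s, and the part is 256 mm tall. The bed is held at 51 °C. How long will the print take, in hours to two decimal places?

Line area = 0.2 × 0.56 = 0.112 mm².
Total extruded path = 192000/0.112 = 1714285.7 mm.
Extrusion time = 1714285.7 / 124 = 13824.9 s.
Layers = ⌈256/0.2⌉ = 1280.
Layer-change overhead: 1280 × 1.4 → 1792 s.
Altogether 13824.9 + 1792 = 15616.9 s, i.e. 4.34 hours.

4.34 hours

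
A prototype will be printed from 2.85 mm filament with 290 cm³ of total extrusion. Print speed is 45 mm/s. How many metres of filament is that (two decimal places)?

45.46 m

Cross-section of 2.85 mm filament: π·(2.85/2)² = 6.3794 mm².
L = 290000 mm³ / 6.3794 mm² = 45458.82 mm, i.e. 45.46 m.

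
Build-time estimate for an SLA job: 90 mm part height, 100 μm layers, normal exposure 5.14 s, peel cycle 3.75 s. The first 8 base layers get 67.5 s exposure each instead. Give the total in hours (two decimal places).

Layers = ⌈90/0.1⌉ = 900.
Bottom layers: 8 × (67.5 + 3.75) → 570 s.
Normal layers: 892 × (5.14 + 3.75) → 7929.88 s.
Total = 570 + 7929.88 = 8499.88 s = 2.36 hours.

2.36 hours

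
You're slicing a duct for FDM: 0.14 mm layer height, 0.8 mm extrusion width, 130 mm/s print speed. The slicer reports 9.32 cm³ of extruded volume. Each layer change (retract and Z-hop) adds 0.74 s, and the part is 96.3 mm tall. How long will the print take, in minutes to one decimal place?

19.2 minutes

Line area = 0.14 × 0.8 = 0.112 mm².
Path length: 9320 mm³ / 0.112 mm² → 83214.3 mm.
Print-move time: 83214.3 / 130 → 640.1 s.
Number of layers: 96.3 / 0.14 → 688 (rounded up).
Layer-change overhead = 688 × 0.74, so 509.12 s.
Altogether 640.1 + 509.12 = 1149.22 s, i.e. 19.2 minutes.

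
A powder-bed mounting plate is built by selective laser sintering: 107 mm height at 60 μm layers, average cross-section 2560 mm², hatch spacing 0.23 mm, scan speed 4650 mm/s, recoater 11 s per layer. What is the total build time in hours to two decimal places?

6.64 hours

Layer count = ceil(107 / 0.06) = 1784.
Hatch length per layer = 2560 / 0.23, so 11130.4 mm.
Per-layer scan time: 11130.4 / 4650 → 2.3936 s.
Layer cycle = 2.3936 + 11 = 13.3936 s.
Total: 1784 × 13.3936 s = 23894.1824 s → 6.64 hours.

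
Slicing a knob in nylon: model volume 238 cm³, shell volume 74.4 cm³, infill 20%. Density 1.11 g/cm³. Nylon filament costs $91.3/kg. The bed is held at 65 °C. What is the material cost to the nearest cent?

Interior volume = 238 − 74.4 = 163.6 cm³.
Deposited infill = 0.20 × 163.6 = 32.72 cm³.
Deposited volume = 74.4 + 32.72, so 107.12 cm³.
Mass = 107.12 × 1.11 = 118.9032 g.
At $91.3/kg: 118.9032/1000 × 91.3 = $10.86.

$10.86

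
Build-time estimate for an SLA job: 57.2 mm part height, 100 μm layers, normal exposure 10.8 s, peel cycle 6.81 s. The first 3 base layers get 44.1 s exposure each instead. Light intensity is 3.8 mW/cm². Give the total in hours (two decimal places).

Layer count = ceil(57.2 / 0.1) = 572.
Burn-in layers: 3 × (44.1 + 6.81) → 152.73 s.
Regular layers: 569 × (10.8 + 6.81) → 10020.09 s.
Total = 152.73 + 10020.09 = 10172.82 s = 2.83 hours.

2.83 hours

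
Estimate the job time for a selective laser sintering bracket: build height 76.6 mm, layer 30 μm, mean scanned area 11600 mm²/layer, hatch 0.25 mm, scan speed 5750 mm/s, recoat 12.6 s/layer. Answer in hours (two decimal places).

Number of layers: 76.6 / 0.03 → 2554 (rounded up).
Scan path per layer: 11600 / 0.25 → 46400 mm.
Scan time per layer: 46400 / 5750 → 8.0696 s.
Per-layer time: 8.0696 + 12.6 → 20.6696 s.
2554 layers × 20.6696 s/layer = 52790.1584 s, i.e. 14.66 hours.

14.66 hours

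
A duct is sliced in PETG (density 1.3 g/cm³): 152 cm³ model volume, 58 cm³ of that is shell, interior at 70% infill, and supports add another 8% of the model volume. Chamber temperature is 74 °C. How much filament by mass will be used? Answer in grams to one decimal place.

176.7 g

Interior volume = 152 − 58, so 94 cm³.
Infill volume = 0.70 × 94, so 65.8 cm³.
Support = 0.08 × 152, so 12.16 cm³.
Total printed volume: 58 + 65.8 + 12.16 → 135.96 cm³.
Mass: 135.96 × 1.3 → 176.748 g.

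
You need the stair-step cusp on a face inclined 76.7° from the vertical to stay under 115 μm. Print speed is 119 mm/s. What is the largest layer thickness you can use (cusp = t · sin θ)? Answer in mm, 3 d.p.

t = h_c / sin θ = 0.115 / 0.9732 = 0.118 mm.

0.118 mm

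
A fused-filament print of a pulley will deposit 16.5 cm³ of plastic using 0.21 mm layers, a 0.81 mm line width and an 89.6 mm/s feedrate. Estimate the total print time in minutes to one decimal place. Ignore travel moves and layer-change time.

Line area: 0.21 × 0.81 → 0.1701 mm².
Toolpath length = 16.5 cm³ / 0.1701 mm² = 16500 / 0.1701 = 97001.8 mm.
Print-move time: 97001.8 / 89.6 → 1082.6 s.
In the requested units: 1082.6 s = 18.0 minutes.

18.0 minutes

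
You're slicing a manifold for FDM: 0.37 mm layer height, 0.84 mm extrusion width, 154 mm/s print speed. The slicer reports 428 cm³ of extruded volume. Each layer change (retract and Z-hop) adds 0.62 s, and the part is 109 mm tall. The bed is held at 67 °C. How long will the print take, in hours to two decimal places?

2.53 hours

Extrusion cross-section: 0.37 × 0.84 → 0.3108 mm².
Total extruded path = 428000/0.3108 = 1377091.4 mm.
Time extruding: 1377091.4 / 154 → 8942.2 s.
Layer count = ceil(109 / 0.37) = 295.
Layer-change overhead = 295 × 0.62 = 182.9 s.
Total = 8942.2 + 182.9 = 9125.1 s = 2.53 hours.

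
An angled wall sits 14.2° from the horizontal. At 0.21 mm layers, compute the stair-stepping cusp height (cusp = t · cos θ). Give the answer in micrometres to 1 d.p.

203.6 μm

Cusp = layer height × cos(14.2°) = 0.21 × 0.9694 = 0.203574 mm = 203.6 μm.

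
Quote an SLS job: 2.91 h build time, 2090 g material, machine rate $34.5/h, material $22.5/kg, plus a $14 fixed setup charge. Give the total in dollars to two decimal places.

Time charge = 34.5 × 2.91 = $100.395.
Material charge: 22.5 × 2090/1000 → $47.025.
Total = 100.395 + 47.025 + 14 = $161.42.

$161.42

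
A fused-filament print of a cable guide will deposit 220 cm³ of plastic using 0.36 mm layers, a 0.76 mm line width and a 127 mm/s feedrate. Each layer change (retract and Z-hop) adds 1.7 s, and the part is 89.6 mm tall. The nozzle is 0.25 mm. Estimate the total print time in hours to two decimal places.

Line area: 0.36 × 0.76 → 0.2736 mm².
Toolpath length = 220 cm³ / 0.2736 mm² = 220000 / 0.2736 = 804093.6 mm.
Print-move time = 804093.6 / 127, so 6331.4 s.
Layer count = ceil(89.6 / 0.36) = 249.
Non-print overhead = 249 × 1.7, so 423.3 s.
Total = 6331.4 + 423.3 = 6754.7 s = 1.88 hours.

1.88 hours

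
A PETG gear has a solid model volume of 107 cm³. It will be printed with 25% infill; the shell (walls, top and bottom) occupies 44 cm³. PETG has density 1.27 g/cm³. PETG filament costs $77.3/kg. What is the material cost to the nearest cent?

$5.87

Interior volume = 107 − 44, so 63 cm³.
Infill volume: 0.25 × 63 → 15.75 cm³.
Total printed volume = 44 + 15.75, so 59.75 cm³.
Mass: 59.75 × 1.27 → 75.8825 g.
Cost = 75.8825 g / 1000 × $77.3/kg = $5.87.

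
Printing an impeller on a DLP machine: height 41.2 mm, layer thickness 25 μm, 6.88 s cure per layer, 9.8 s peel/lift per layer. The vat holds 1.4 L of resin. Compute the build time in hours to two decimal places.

7.64 hours

Number of layers: 41.2 / 0.025 → 1648 (rounded up).
Per-layer time: 6.88 + 9.8 → 16.68 s.
Total = 1648 × 16.68 = 27488.64 s = 7.64 hours.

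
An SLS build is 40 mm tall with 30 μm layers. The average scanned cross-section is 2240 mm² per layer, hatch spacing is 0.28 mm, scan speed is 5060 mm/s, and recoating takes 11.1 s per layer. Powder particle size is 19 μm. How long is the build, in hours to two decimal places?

4.70 hours

Layers = ⌈40/0.03⌉ = 1334.
Scan path per layer: 2240 / 0.28 → 8000 mm.
Laser time per layer: 8000 / 5060 → 1.581 s.
Time per layer: 1.581 + 11.1 → 12.681 s.
1334 layers × 12.681 s/layer = 16916.454 s, i.e. 4.70 hours.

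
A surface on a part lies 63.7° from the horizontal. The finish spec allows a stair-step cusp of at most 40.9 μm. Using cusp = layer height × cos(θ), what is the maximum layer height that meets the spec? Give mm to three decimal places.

0.092 mm

cos(63.7°) = 0.4431; t_max = 0.0409/0.4431 = 0.092 mm.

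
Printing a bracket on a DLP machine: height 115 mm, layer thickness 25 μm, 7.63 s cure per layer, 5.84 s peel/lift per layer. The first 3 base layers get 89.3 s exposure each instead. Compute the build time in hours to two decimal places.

Layers = ⌈115/0.025⌉ = 4600.
Bottom layers: 3 × (89.3 + 5.84) → 285.42 s.
Remaining layers = 4597 × (7.63 + 5.84) = 61921.59 s.
Sum: 285.42 + 61921.59 = 62207.01 s → 17.28 hours.

17.28 hours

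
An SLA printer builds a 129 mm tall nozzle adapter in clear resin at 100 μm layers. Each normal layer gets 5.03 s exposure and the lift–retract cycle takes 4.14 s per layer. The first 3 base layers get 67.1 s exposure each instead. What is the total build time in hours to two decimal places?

Layers = ⌈129/0.1⌉ = 1290.
Bottom layers = 3 × (67.1 + 4.14) = 213.72 s.
Regular layers = 1287 × (5.03 + 4.14), so 11801.79 s.
Sum: 213.72 + 11801.79 = 12015.51 s → 3.34 hours.

3.34 hours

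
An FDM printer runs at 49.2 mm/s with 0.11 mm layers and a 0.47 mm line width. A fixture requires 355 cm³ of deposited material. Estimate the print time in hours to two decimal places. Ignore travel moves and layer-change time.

Extrusion cross-section = 0.11 × 0.47, so 0.0517 mm².
Total extruded path = 355000/0.0517 = 6866537.7 mm.
Time extruding = 6866537.7 / 49.2 = 139563.8 s.
In the requested units: 139563.8 s = 38.77 hours.

38.77 hours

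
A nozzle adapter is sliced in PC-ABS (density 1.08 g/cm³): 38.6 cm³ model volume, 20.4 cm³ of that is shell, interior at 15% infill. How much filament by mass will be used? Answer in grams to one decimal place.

25.0 g

Infill region: 38.6 − 20.4 → 18.2 cm³.
Infill volume = 0.15 × 18.2, so 2.73 cm³.
Total printed volume = 20.4 + 2.73, so 23.13 cm³.
Mass = 23.13 × 1.08, so 24.9804 g.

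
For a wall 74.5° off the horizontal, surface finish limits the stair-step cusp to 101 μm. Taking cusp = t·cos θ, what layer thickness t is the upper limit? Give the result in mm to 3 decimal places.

0.378 mm

Layer height = cusp / cos(74.5°) = 0.101 / 0.2672 = 0.378 mm.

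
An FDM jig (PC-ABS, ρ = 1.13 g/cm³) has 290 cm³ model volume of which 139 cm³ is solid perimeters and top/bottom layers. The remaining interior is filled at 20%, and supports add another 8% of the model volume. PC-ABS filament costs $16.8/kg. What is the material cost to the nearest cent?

Volume inside the shell: 290 − 139 → 151 cm³.
Infill volume = 0.20 × 151, so 30.2 cm³.
Support = 0.08 × 290, so 23.2 cm³.
Total extruded = 139 + 30.2 + 23.2 = 192.4 cm³.
Mass: 192.4 × 1.13 → 217.412 g.
At $16.8/kg: 217.412/1000 × 16.8 = $3.65.

$3.65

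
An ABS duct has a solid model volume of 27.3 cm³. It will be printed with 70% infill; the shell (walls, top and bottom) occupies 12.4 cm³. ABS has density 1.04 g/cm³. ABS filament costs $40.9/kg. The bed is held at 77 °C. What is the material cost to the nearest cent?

$0.97

Volume inside the shell = 27.3 − 12.4, so 14.9 cm³.
Infill volume = 0.70 × 14.9 = 10.43 cm³.
Deposited volume = 12.4 + 10.43, so 22.83 cm³.
Mass: 22.83 × 1.04 → 23.7432 g.
At $40.9/kg: 23.7432/1000 × 40.9 = $0.97.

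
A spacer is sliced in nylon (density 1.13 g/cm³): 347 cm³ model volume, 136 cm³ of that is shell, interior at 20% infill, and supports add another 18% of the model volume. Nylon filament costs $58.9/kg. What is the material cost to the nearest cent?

$16.02

Interior volume = 347 − 136, so 211 cm³.
Deposited infill = 0.20 × 211, so 42.2 cm³.
Support: 0.18 × 347 → 62.46 cm³.
Total extruded = 136 + 42.2 + 62.46 = 240.66 cm³.
Mass = 240.66 × 1.13 = 271.9458 g.
At $58.9/kg: 271.9458/1000 × 58.9 = $16.02.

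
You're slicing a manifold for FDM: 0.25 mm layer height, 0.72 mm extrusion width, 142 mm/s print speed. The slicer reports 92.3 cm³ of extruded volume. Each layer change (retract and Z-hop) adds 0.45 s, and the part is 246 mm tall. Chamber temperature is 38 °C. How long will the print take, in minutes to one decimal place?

Bead cross-section = 0.25 × 0.72 = 0.18 mm².
Total extruded path = 92300/0.18 = 512777.8 mm.
Time extruding = 512777.8 / 142, so 3611.1 s.
Layers = ⌈246/0.25⌉ = 984.
Non-print overhead = 984 × 0.45 = 442.8 s.
Altogether 3611.1 + 442.8 = 4053.9 s, i.e. 67.6 minutes.

67.6 minutes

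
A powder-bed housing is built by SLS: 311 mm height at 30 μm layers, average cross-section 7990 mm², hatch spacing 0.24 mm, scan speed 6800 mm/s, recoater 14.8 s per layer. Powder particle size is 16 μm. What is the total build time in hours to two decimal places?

Number of layers: 311 / 0.03 → 10367 (rounded up).
Per-layer scan distance = 7990 / 0.24, so 33291.7 mm.
Laser time per layer: 33291.7 / 6800 → 4.8958 s.
Time per layer: 4.8958 + 14.8 → 19.6958 s.
Total: 10367 × 19.6958 s = 204186.3586 s → 56.72 hours.

56.72 hours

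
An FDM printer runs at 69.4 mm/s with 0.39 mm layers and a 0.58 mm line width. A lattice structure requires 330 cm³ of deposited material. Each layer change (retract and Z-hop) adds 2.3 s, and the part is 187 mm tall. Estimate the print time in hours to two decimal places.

Extrusion cross-section: 0.39 × 0.58 → 0.2262 mm².
Toolpath length = 330 cm³ / 0.2262 mm² = 330000 / 0.2262 = 1458885.9 mm.
Print-move time = 1458885.9 / 69.4, so 21021.4 s.
Layer count = ceil(187 / 0.39) = 480.
Z-hop total: 480 × 2.3 → 1104 s.
Total = 21021.4 + 1104 = 22125.4 s = 6.15 hours.

6.15 hours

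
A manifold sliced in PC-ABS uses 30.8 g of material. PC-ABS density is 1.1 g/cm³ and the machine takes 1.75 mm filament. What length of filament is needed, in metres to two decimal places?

Volume = 30.8 g / 1.1 g·cm⁻³ = 28 cm³ = 28000 mm³.
Filament cross-section = π × (1.75/2)² = 2.4053 mm².
Length = 28000 / 2.4053 = 11640.96 mm = 11.64 m.

11.64 m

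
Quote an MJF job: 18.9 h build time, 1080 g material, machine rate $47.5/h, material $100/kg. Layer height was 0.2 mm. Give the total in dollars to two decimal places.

Machine cost: 47.5 × 18.9 → $897.75.
Material charge: 100 × 1080/1000 → $108.00.
Total = 897.75 + 108.00 = $1005.75.

$1005.75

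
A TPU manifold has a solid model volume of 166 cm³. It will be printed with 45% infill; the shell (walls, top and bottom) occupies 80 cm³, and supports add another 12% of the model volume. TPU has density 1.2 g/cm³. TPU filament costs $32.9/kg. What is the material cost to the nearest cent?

$5.47

Interior volume = 166 − 80, so 86 cm³.
Infill deposited = 0.45 × 86, so 38.7 cm³.
Support: 0.12 × 166 → 19.92 cm³.
Total extruded = 80 + 38.7 + 19.92, so 138.62 cm³.
Mass = 138.62 × 1.2 = 166.344 g.
At $32.9/kg: 166.344/1000 × 32.9 = $5.47.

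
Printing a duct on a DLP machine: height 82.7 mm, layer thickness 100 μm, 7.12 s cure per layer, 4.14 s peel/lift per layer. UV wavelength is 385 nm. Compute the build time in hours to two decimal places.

Layers = ⌈82.7/0.1⌉ = 827.
Cycle time = 7.12 + 4.14 = 11.26 s.
Build time: 827 × 11.26 s = 9312.02 s, i.e. 2.59 hours.

2.59 hours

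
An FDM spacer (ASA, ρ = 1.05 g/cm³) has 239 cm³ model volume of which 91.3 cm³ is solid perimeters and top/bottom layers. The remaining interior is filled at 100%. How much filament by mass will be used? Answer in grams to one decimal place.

251.0 g

Interior volume: 239 − 91.3 → 147.7 cm³.
Infill deposited = 1.00 × 147.7 = 147.7 cm³.
Total printed volume: 91.3 + 147.7 → 239 cm³.
Mass: 239 × 1.05 → 250.95 g.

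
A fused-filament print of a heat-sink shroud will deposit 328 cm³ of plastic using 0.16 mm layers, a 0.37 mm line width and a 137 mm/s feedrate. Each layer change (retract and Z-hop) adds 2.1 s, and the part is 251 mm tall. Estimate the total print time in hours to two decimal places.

Bead cross-section = 0.16 × 0.37 = 0.0592 mm².
Toolpath length = 328 cm³ / 0.0592 mm² = 328000 / 0.0592 = 5540540.5 mm.
Print-move time: 5540540.5 / 137 → 40441.9 s.
Layer count = ceil(251 / 0.16) = 1569.
Non-print overhead = 1569 × 2.1, so 3294.9 s.
Altogether 40441.9 + 3294.9 = 43736.8 s, i.e. 12.15 hours.

12.15 hours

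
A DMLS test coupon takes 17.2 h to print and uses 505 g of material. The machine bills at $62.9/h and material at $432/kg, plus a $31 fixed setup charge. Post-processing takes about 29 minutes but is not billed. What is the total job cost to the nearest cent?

Machine cost = 62.9 × 17.2, so $1081.88.
Material charge: 432 × 505/1000 → $218.16.
Total = 1081.88 + 218.16 + 31 = $1331.04.

$1331.04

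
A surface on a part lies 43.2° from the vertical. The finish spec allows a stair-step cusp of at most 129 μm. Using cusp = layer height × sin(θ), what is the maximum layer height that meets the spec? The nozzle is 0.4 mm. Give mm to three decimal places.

0.188 mm

Layer height = cusp / sin(43.2°) = 0.129 / 0.6845 = 0.188 mm.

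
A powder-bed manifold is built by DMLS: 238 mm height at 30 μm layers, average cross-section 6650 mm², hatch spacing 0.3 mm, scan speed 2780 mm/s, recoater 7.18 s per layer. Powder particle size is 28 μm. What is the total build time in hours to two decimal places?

Number of layers: 238 / 0.03 → 7934 (rounded up).
Per-layer scan distance = 6650 / 0.3, so 22166.7 mm.
Laser time per layer = 22166.7 / 2780, so 7.9736 s.
Layer cycle = 7.9736 + 7.18 = 15.1536 s.
Build time = 7934 × 15.1536 = 120228.6624 s = 33.40 hours.

33.40 hours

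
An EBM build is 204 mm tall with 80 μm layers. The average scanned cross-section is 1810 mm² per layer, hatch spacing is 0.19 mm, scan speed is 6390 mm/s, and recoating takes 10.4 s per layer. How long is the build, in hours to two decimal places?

8.42 hours

Number of layers: 204 / 0.08 → 2550 (rounded up).
Hatch length per layer = 1810 / 0.19, so 9526.3 mm.
Scan time per layer: 9526.3 / 6390 → 1.4908 s.
Layer cycle: 1.4908 + 10.4 → 11.8908 s.
Total: 2550 × 11.8908 s = 30321.54 s → 8.42 hours.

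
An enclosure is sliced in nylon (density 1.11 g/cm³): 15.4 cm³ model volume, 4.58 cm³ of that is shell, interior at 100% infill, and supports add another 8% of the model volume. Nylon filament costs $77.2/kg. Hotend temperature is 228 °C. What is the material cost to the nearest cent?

$1.43

Volume inside the shell = 15.4 − 4.58 = 10.82 cm³.
Infill deposited = 1.00 × 10.82 = 10.82 cm³.
Support = 0.08 × 15.4, so 1.232 cm³.
Total printed volume = 4.58 + 10.82 + 1.232, so 16.632 cm³.
Mass = 16.632 × 1.11, so 18.46152 g.
Cost = 18.46152 g / 1000 × $77.2/kg = $1.43.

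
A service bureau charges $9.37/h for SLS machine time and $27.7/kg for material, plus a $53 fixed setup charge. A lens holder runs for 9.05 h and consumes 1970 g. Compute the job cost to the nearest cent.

Time charge = 9.37 × 9.05 = $84.7985.
Feedstock cost = 27.7 × 1970/1000 = $54.569.
Total = 84.7985 + 54.569 + 53 = 192.3675 ≈ $192.37.

$192.37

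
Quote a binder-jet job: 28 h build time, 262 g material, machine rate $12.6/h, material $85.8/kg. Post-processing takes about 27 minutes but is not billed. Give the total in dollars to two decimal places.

$375.28

Machine-time cost: 12.6 × 28 → $352.80.
Material charge = 85.8 × 262/1000 = $22.4796.
Total = 352.80 + 22.4796 = 375.2796 ≈ $375.28.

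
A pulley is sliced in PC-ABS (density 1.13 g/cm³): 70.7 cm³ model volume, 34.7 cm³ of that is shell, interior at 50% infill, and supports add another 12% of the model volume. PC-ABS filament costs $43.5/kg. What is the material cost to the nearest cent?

$3.01

Interior volume = 70.7 − 34.7, so 36 cm³.
Infill volume = 0.50 × 36, so 18 cm³.
Support = 0.12 × 70.7 = 8.484 cm³.
Total printed volume = 34.7 + 18 + 8.484, so 61.184 cm³.
Mass = 61.184 × 1.13 = 69.13792 g.
Cost = 69.13792 g / 1000 × $43.5/kg = $3.01.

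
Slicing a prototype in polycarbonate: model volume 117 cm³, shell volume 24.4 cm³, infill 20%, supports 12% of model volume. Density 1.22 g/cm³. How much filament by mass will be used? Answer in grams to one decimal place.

69.5 g

Interior volume = 117 − 24.4, so 92.6 cm³.
Infill volume = 0.20 × 92.6, so 18.52 cm³.
Support = 0.12 × 117 = 14.04 cm³.
Deposited volume = 24.4 + 18.52 + 14.04, so 56.96 cm³.
Mass: 56.96 × 1.22 → 69.4912 g.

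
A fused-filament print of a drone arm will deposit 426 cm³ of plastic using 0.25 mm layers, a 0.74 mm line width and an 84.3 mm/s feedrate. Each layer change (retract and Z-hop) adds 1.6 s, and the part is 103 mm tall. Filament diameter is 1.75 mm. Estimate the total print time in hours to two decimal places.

7.77 hours

Extrusion cross-section: 0.25 × 0.74 → 0.185 mm².
Toolpath length = 426 cm³ / 0.185 mm² = 426000 / 0.185 = 2302702.7 mm.
Time extruding: 2302702.7 / 84.3 → 27315.6 s.
Layer count = ceil(103 / 0.25) = 412.
Layer-change overhead = 412 × 1.6, so 659.2 s.
Total = 27315.6 + 659.2 = 27974.8 s = 7.77 hours.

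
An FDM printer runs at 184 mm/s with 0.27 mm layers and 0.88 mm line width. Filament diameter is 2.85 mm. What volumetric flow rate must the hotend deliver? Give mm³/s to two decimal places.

43.72

A: 0.27 × 0.88 → 0.2376 mm².
Volumetric flow = 184 × 0.2376 = 43.72 mm³/s.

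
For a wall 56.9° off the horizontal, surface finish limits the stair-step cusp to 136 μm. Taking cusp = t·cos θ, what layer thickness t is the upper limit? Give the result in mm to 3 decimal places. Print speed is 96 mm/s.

0.249 mm

t = h_c / cos θ = 0.136 / 0.5461 = 0.249 mm.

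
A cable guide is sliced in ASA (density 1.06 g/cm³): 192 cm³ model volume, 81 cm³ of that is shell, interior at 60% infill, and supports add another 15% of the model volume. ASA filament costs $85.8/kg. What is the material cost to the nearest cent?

Infill region = 192 − 81 = 111 cm³.
Infill volume: 0.60 × 111 → 66.6 cm³.
Support = 0.15 × 192 = 28.8 cm³.
Total extruded = 81 + 66.6 + 28.8, so 176.4 cm³.
Mass = 176.4 × 1.06 = 186.984 g.
Cost = 186.984 g / 1000 × $85.8/kg = $16.04.

$16.04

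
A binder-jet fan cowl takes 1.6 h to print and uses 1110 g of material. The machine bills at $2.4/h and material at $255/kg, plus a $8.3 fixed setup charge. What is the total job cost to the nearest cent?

$295.19

Machine-time cost: 2.4 × 1.6 → $3.84.
Feedstock cost = 255 × 1110/1000 = $283.05.
Adding setup: 3.84 + 283.05 + 8.3 → $295.19.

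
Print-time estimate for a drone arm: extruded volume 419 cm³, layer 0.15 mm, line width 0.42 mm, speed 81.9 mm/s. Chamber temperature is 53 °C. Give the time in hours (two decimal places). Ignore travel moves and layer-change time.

Line area = 0.15 × 0.42, so 0.063 mm².
Toolpath length = 419 cm³ / 0.063 mm² = 419000 / 0.063 = 6650793.7 mm.
Time extruding = 6650793.7 / 81.9, so 81206.3 s.
Converting: 81206.3 s = 22.56 hours.

22.56 hours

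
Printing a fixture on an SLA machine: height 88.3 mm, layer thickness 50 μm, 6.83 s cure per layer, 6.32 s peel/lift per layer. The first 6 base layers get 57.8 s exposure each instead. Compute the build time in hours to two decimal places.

6.54 hours

Layers = ⌈88.3/0.05⌉ = 1766.
Burn-in layers = 6 × (57.8 + 6.32), so 384.72 s.
Remaining layers = 1760 × (6.83 + 6.32), so 23144 s.
Total = 384.72 + 23144 = 23528.72 s = 6.54 hours.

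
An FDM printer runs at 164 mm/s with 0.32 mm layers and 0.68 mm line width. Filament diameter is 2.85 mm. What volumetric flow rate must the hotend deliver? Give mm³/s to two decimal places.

35.69

A = 0.32 × 0.68, so 0.2176 mm².
Volumetric flow = 164 × 0.2176 = 35.69 mm³/s.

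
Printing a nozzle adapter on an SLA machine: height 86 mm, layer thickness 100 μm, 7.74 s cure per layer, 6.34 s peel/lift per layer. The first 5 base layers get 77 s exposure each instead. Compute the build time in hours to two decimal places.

3.46 hours

Layers = ⌈86/0.1⌉ = 860.
Bottom layers = 5 × (77 + 6.34), so 416.7 s.
Regular layers = 855 × (7.74 + 6.34), so 12038.4 s.
Sum: 416.7 + 12038.4 = 12455.1 s → 3.46 hours.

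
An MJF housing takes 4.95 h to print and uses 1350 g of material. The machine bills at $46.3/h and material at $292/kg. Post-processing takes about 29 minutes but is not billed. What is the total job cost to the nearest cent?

$623.39

Machine-time cost: 46.3 × 4.95 → $229.185.
Material cost: 292 × 1350/1000 → $394.20.
Job cost: 229.185 + 394.20 = 623.385 ≈ $623.39.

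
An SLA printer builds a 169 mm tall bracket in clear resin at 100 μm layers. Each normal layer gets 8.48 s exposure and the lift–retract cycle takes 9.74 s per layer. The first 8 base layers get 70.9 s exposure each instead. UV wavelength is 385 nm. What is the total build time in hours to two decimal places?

8.69 hours

Layer count = ceil(169 / 0.1) = 1690.
Bottom layers: 8 × (70.9 + 9.74) → 645.12 s.
Remaining layers = 1682 × (8.48 + 9.74) = 30646.04 s.
Total = 645.12 + 30646.04 = 31291.16 s = 8.69 hours.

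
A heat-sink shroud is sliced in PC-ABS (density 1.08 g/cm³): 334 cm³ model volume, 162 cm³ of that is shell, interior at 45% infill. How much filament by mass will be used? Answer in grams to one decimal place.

Interior volume: 334 − 162 → 172 cm³.
Deposited infill: 0.45 × 172 → 77.4 cm³.
Total printed volume: 162 + 77.4 → 239.4 cm³.
Mass: 239.4 × 1.08 → 258.552 g.

258.6 g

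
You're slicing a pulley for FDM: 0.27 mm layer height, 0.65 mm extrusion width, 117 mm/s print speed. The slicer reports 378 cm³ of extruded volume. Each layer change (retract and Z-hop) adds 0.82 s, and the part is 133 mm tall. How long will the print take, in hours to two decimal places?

Bead cross-section = 0.27 × 0.65 = 0.1755 mm².
Toolpath length = 378 cm³ / 0.1755 mm² = 378000 / 0.1755 = 2153846.2 mm.
Print-move time: 2153846.2 / 117 → 18408.9 s.
Layers = ⌈133/0.27⌉ = 493.
Z-hop total: 493 × 0.82 → 404.26 s.
Total = 18408.9 + 404.26 = 18813.16 s = 5.23 hours.

5.23 hours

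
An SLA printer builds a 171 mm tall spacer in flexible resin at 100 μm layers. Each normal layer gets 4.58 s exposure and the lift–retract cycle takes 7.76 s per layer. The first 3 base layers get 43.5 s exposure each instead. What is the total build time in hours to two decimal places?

Layers = ⌈171/0.1⌉ = 1710.
Burn-in layers = 3 × (43.5 + 7.76) = 153.78 s.
Normal layers = 1707 × (4.58 + 7.76), so 21064.38 s.
Sum: 153.78 + 21064.38 = 21218.16 s → 5.89 hours.

5.89 hours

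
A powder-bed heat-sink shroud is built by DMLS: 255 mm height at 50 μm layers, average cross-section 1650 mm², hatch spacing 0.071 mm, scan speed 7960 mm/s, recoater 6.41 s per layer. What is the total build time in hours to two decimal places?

Layers = ⌈255/0.05⌉ = 5100.
Hatch length per layer = 1650 / 0.071 = 23239.4 mm.
Per-layer scan time = 23239.4 / 7960 = 2.9195 s.
Per-layer time = 2.9195 + 6.41, so 9.3295 s.
Build time = 5100 × 9.3295 = 47580.45 s = 13.22 hours.

13.22 hours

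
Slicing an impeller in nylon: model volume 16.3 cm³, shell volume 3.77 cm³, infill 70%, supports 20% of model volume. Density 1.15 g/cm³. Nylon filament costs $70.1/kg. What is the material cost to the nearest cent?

Infill region: 16.3 − 3.77 → 12.53 cm³.
Infill deposited = 0.70 × 12.53, so 8.771 cm³.
Support: 0.20 × 16.3 → 3.26 cm³.
Total printed volume = 3.77 + 8.771 + 3.26 = 15.801 cm³.
Mass = 15.801 × 1.15 = 18.17115 g.
Cost = 18.17115 g / 1000 × $70.1/kg = $1.27.

$1.27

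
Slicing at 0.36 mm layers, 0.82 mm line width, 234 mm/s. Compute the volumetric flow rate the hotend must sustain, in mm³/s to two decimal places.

Extrusion cross-section = 0.36 × 0.82 = 0.2952 mm².
Q = v·A = 234 × 0.2952 = 69.08 mm³/s.

69.08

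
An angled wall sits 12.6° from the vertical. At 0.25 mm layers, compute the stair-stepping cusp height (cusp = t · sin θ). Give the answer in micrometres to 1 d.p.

h_c = t·sin θ = 0.25 × 0.2181 = 0.054525 mm (54.5 μm).

54.5 μm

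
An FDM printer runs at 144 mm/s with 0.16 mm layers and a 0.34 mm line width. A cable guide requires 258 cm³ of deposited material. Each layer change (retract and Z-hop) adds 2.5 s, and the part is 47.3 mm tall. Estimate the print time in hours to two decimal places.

9.35 hours

Extrusion cross-section: 0.16 × 0.34 → 0.0544 mm².
Toolpath length = 258 cm³ / 0.0544 mm² = 258000 / 0.0544 = 4742647.1 mm.
Extrusion time = 4742647.1 / 144 = 32935 s.
Layers = ⌈47.3/0.16⌉ = 296.
Z-hop total: 296 × 2.5 → 740 s.
Altogether 32935 + 740 = 33675 s, i.e. 9.35 hours.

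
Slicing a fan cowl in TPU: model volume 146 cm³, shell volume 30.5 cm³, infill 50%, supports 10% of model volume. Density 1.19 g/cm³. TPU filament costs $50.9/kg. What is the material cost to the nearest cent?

$6.23

Infill region: 146 − 30.5 → 115.5 cm³.
Infill volume = 0.50 × 115.5 = 57.75 cm³.
Support: 0.10 × 146 → 14.6 cm³.
Total extruded: 30.5 + 57.75 + 14.6 → 102.85 cm³.
Mass = 102.85 × 1.19 = 122.3915 g.
At $50.9/kg: 122.3915/1000 × 50.9 = $6.23.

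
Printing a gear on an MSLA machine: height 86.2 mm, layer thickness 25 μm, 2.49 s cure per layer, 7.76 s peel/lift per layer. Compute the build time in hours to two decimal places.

9.82 hours

Layers = ⌈86.2/0.025⌉ = 3448.
Per-layer time: 2.49 + 7.76 → 10.25 s.
Total = 3448 × 10.25 = 35342 s = 9.82 hours.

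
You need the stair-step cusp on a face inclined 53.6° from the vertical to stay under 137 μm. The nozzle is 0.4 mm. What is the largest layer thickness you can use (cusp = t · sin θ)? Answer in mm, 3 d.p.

0.170 mm

sin(53.6°) = 0.8049; t_max = 0.137/0.8049 = 0.170 mm.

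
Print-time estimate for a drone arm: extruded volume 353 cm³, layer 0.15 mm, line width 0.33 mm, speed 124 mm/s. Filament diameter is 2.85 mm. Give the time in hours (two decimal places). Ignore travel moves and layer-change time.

15.98 hours

Extrusion cross-section = 0.15 × 0.33 = 0.0495 mm².
Total extruded path = 353000/0.0495 = 7131313.1 mm.
Print-move time = 7131313.1 / 124, so 57510.6 s.
In the requested units: 57510.6 s = 15.98 hours.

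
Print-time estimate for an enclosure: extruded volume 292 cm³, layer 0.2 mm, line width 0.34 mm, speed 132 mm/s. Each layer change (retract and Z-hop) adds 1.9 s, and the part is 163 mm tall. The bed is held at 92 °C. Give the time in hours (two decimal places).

9.47 hours

Bead cross-section: 0.2 × 0.34 → 0.068 mm².
Path length: 292000 mm³ / 0.068 mm² → 4294117.6 mm.
Time extruding: 4294117.6 / 132 → 32531.2 s.
Layer count = ceil(163 / 0.2) = 815.
Z-hop total = 815 × 1.9, so 1548.5 s.
Altogether 32531.2 + 1548.5 = 34079.7 s, i.e. 9.47 hours.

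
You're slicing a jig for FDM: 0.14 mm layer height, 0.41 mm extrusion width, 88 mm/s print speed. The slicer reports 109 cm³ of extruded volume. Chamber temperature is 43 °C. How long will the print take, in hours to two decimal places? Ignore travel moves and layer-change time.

Bead cross-section: 0.14 × 0.41 → 0.0574 mm².
Toolpath length = 109 cm³ / 0.0574 mm² = 109000 / 0.0574 = 1898954.7 mm.
Print-move time = 1898954.7 / 88, so 21579 s.
21579 s = 5.99 hours.

5.99 hours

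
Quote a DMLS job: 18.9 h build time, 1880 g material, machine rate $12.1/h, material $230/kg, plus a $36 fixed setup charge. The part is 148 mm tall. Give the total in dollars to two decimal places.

$697.09

Time charge: 12.1 × 18.9 → $228.69.
Material cost: 230 × 1880/1000 → $432.40.
Total = 228.69 + 432.40 + 36 = $697.09.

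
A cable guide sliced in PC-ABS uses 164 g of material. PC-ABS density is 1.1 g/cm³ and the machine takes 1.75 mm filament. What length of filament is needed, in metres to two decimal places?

61.98 m

Volume = 164 g / 1.1 g·cm⁻³ = 149.0909 cm³ = 149090.9 mm³.
A = π r² = π × 0.875² = 2.4053 mm².
Length = 149090.9 / 2.4053 = 61984.33 mm = 61.98 m.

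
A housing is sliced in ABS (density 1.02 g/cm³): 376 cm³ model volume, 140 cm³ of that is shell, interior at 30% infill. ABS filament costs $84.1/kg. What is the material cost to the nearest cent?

$18.08

Volume inside the shell = 376 − 140 = 236 cm³.
Infill deposited = 0.30 × 236 = 70.8 cm³.
Deposited volume = 140 + 70.8 = 210.8 cm³.
Mass = 210.8 × 1.02 = 215.016 g.
At $84.1/kg: 215.016/1000 × 84.1 = $18.08.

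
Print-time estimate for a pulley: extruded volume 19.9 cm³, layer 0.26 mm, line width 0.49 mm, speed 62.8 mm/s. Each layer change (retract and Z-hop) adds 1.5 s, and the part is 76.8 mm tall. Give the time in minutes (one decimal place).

Extrusion cross-section = 0.26 × 0.49, so 0.1274 mm².
Total extruded path = 19900/0.1274 = 156200.9 mm.
Time extruding: 156200.9 / 62.8 → 2487.3 s.
Layer count = ceil(76.8 / 0.26) = 296.
Non-print overhead = 296 × 1.5 = 444 s.
Total = 2487.3 + 444 = 2931.3 s = 48.9 minutes.

48.9 minutes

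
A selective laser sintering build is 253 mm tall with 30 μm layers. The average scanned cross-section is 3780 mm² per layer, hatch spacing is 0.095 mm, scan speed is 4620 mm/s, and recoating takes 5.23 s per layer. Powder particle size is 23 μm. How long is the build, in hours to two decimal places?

32.43 hours

Number of layers: 253 / 0.03 → 8434 (rounded up).
Hatch length per layer = 3780 / 0.095, so 39789.5 mm.
Laser time per layer = 39789.5 / 4620 = 8.6124 s.
Time per layer: 8.6124 + 5.23 → 13.8424 s.
Build time = 8434 × 13.8424 = 116746.8016 s = 32.43 hours.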